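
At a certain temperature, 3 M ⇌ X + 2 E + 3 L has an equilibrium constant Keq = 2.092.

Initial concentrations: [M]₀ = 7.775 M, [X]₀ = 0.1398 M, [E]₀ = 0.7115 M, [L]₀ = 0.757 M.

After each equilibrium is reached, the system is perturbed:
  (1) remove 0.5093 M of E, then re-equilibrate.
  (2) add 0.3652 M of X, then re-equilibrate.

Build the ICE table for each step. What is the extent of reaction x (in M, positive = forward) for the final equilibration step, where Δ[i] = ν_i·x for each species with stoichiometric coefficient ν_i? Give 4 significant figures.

x = -0.04121 M

Q₀ = 6.5320e-05 vs Keq = 2.092 ⇒ Q<K, forward
Step 1:
                  M         X         E         L
  I           7.775    0.1398    0.7115     0.757
  C          -2.704    0.9013     1.803     2.704
  E           5.071     1.041     2.514     3.461
  solve Keq expr → x = 0.9013; check Q = 2.092
Then remove 0.5093 M of E.
Step 2:
                  M         X         E         L
  I           5.071     1.041     2.005     3.461
  C         -0.1884   0.06281    0.1256    0.1884
  E           4.883     1.104      2.13     3.649
  solve Keq expr → x = 0.06281; check Q = 2.092
Then add 0.3652 M of X.
Step 3:
                  M         X         E         L
  I           4.883     1.469      2.13     3.649
  C          0.1236  -0.04121  -0.08243   -0.1236
  E           5.006     1.428     2.048     3.526
  solve Keq expr → x = -0.04121; check Q = 2.092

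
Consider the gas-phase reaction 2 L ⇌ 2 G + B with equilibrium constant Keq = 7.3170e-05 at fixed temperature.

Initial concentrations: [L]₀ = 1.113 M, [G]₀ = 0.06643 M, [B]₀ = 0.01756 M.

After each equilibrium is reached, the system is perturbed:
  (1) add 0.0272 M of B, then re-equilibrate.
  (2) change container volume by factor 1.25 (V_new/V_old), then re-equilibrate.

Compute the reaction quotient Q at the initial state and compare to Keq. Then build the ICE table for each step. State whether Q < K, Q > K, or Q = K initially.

Q₀ = 6.2555e-05 vs Keq = 7.3170e-05 ⇒ Q<K, forward
Step 1:
                  L         G         B
  init        1.113   0.06643   0.01756
  Δ       -0.002667  0.002667  0.001334
  eq           1.11    0.0691   0.01889
  solve Keq expr → x = 0.001334; check Q = 7.3170e-05
Then add 0.0272 M of B.
Step 2:
                  L         G         B
  init         1.11    0.0691   0.04609
  Δ         0.01871  -0.01871 -0.009355
  eq          1.129   0.05039   0.03674
  solve Keq expr → x = -0.009355; check Q = 7.3170e-05
Then change container volume by factor 1.25 (V_new/V_old).
Step 3:
                  L         G         B
  init       0.9032   0.04031   0.02939
  Δ        -0.00336   0.00336   0.00168
  eq         0.8999   0.04367   0.03107
  solve Keq expr → x = 0.00168; check Q = 7.3170e-05

Q₀ = 6.2555e-05; Q < K (proceeds forward)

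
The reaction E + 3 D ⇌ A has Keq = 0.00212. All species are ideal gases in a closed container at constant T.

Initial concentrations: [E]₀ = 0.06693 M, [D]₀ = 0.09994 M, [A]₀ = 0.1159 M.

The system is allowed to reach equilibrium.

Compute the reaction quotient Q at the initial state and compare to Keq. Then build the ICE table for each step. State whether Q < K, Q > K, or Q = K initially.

Q₀ = 1735; Q > K (proceeds reverse)

Q₀ = 1735 vs Keq = 0.00212 ⇒ Q>K, reverse
Step 1:
                   E          D          A
  Initial    0.06693    0.09994     0.1159
  Change      0.1159     0.3476    -0.1159
  Equil       0.1828     0.4475 3.4736e-05
  solve Keq expr → x = -0.1159; check Q = 0.00212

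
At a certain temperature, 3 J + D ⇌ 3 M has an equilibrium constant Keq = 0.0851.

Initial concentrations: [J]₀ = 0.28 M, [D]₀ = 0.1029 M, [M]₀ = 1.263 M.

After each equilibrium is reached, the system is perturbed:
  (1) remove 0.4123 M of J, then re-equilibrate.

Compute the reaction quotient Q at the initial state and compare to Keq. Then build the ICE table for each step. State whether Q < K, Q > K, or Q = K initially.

Q₀ = 891.9; Q > K (proceeds reverse)

Q₀ = 891.9 vs Keq = 0.0851 ⇒ Q>K, reverse
Step 1:
                    J           D           M
  Initial        0.28      0.1029       1.263
  Change       0.8858      0.2953     -0.8858
  Equil         1.166      0.3982      0.3772
  solve Keq expr → x = -0.2953; check Q = 0.0851
Then remove 0.4123 M of J.
Step 2:
                    J           D           M
  Initial      0.7535      0.3982      0.3772
  Change      0.09541      0.0318    -0.09541
  Equil        0.8489        0.43      0.2818
  solve Keq expr → x = -0.0318; check Q = 0.0851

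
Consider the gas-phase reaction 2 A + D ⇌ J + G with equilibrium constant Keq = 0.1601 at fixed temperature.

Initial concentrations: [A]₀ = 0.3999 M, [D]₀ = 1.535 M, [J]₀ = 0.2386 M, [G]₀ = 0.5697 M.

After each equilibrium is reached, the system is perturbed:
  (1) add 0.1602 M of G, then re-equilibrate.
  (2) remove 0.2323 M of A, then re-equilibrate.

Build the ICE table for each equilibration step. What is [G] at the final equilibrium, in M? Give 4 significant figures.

[G]_eq = 0.5862 M

Q₀ = 0.5537 vs Keq = 0.1601 ⇒ Q>K, reverse
Step 1:
                   A          D          J          G
  Initial     0.3999      1.535     0.2386     0.5697
  Change      0.1547    0.07734   -0.07734   -0.07734
  Equil       0.5546      1.612     0.1613     0.4924
  solve Keq expr → x = -0.07734; check Q = 0.1601
Then add 0.1602 M of G.
Step 2:
                   A          D          J          G
  Initial     0.5546      1.612     0.1613     0.6526
  Change     0.03581     0.0179    -0.0179    -0.0179
  Equil       0.5904       1.63     0.1434     0.6347
  solve Keq expr → x = -0.0179; check Q = 0.1601
Then remove 0.2323 M of A.
Step 3:
                   A          D          J          G
  Initial     0.3581       1.63     0.1434     0.6347
  Change     0.09689    0.04844   -0.04844   -0.04844
  Equil        0.455      1.679    0.09491     0.5862
  solve Keq expr → x = -0.04844; check Q = 0.1601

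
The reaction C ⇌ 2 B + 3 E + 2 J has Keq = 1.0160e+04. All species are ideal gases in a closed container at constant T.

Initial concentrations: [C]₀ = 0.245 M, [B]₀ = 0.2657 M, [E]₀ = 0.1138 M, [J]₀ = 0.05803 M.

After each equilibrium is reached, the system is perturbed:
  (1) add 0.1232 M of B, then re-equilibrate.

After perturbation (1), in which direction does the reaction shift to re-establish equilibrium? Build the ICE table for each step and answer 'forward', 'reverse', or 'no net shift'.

Direction: reverse

Q₀ = 1.4300e-06 vs Keq = 1.0160e+04 ⇒ Q<K, forward
Step 1:
                   C          B          E          J
  I            0.245     0.2657     0.1138    0.05803
  C           -0.245       0.49      0.735       0.49
  E       1.0321e-05     0.7557     0.8488      0.548
  solve Keq expr → x = 0.245; check Q = 1.0160e+04
Then add 0.1232 M of B.
Step 2:
                   C          B          E          J
  I       1.0321e-05     0.8789     0.8488      0.548
  C       3.6385e-06 -7.2771e-06 -1.0916e-05 -7.2771e-06
  E       1.3960e-05     0.8789     0.8488      0.548
  solve Keq expr → x = -3.6385e-06; check Q = 1.0160e+04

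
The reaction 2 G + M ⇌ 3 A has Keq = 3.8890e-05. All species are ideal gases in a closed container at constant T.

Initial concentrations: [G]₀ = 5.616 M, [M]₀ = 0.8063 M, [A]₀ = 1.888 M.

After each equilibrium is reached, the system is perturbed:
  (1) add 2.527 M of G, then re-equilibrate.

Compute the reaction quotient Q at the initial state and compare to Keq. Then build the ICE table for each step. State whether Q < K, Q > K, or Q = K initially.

Q₀ = 0.2646 vs Keq = 3.8890e-05 ⇒ Q>K, reverse
Step 1:
                   G          M          A
  Initial      5.616     0.8063      1.888
  Change       1.168     0.5842     -1.752
  Equil        6.784       1.39     0.1355
  solve Keq expr → x = -0.5842; check Q = 3.8890e-05
Then add 2.527 M of G.
Step 2:
                   G          M          A
  Initial      9.311       1.39     0.1355
  Change    -0.02079   -0.01039    0.03118
  Equil        9.291       1.38     0.1667
  solve Keq expr → x = 0.01039; check Q = 3.8890e-05

Q₀ = 0.2646; Q > K (proceeds reverse)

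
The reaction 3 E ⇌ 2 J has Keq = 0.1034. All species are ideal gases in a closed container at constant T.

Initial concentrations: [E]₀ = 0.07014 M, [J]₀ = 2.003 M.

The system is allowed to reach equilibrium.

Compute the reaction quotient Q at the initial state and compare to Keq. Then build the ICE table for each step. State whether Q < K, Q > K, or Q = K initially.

Q₀ = 1.1627e+04 vs Keq = 0.1034 ⇒ Q>K, reverse
Step 1:
                  E         J
  I         0.07014     2.003
  C           1.785     -1.19
  E           1.856    0.8127
  solve Keq expr → x = -0.5951; check Q = 0.1034

Q₀ = 1.1627e+04; Q > K (proceeds reverse)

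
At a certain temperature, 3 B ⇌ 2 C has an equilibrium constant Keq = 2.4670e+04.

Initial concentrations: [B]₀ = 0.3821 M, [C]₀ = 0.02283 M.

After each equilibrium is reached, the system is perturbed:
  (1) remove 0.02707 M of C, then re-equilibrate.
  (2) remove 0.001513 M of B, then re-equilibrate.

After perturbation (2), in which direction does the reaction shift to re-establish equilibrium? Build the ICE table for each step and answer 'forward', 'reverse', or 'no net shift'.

Q₀ = 0.009343 vs Keq = 2.4670e+04 ⇒ Q<K, forward
Step 1:
                   B          C
  I           0.3821    0.02283
  C          -0.3678     0.2452
  E          0.01428      0.268
  solve Keq expr → x = 0.1226; check Q = 2.4670e+04
Then remove 0.02707 M of C.
Step 2:
                   B          C
  I          0.01428      0.241
  C       -9.5501e-04 6.3668e-04
  E          0.01333     0.2416
  solve Keq expr → x = 3.1834e-04; check Q = 2.4670e+04
Then remove 0.001513 M of B.
Step 3:
                   B          C
  I          0.01181     0.2416
  C         0.001477 -9.8452e-04
  E          0.01329     0.2406
  solve Keq expr → x = -4.9226e-04; check Q = 2.4670e+04

Direction: reverse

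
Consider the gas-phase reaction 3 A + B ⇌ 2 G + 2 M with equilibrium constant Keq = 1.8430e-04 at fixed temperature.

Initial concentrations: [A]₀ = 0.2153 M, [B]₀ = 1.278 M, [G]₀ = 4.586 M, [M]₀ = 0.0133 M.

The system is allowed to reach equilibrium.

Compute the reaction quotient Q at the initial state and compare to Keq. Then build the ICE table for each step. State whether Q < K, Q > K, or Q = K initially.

Q₀ = 0.2917; Q > K (proceeds reverse)

Q₀ = 0.2917 vs Keq = 1.8430e-04 ⇒ Q>K, reverse
Step 1:
                   A          B          G          M
  Initial     0.2153      1.278      4.586     0.0133
  Change     0.01938   0.006459   -0.01292   -0.01292
  Equil       0.2347      1.284      4.573 3.8249e-04
  solve Keq expr → x = -0.006459; check Q = 1.8430e-04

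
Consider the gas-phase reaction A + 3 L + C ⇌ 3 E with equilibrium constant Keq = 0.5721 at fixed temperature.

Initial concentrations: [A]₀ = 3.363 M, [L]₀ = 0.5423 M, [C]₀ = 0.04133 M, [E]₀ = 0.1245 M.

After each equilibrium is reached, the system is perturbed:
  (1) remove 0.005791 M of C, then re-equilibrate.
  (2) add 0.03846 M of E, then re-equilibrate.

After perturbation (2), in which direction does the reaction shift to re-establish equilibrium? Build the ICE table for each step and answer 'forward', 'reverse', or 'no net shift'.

Direction: reverse

Q₀ = 0.08706 vs Keq = 0.5721 ⇒ Q<K, forward
Step 1:
                   A          L          C          E
  init         3.363     0.5423    0.04133     0.1245
  Δ         -0.01719   -0.05158   -0.01719    0.05158
  eq           3.346     0.4907    0.02414     0.1761
  solve Keq expr → x = 0.01719; check Q = 0.5721
Then remove 0.005791 M of C.
Step 2:
                   A          L          C          E
  init         3.346     0.4907    0.01835     0.1761
  Δ         0.002248   0.006743   0.002248  -0.006743
  eq           3.348     0.4975    0.02059     0.1693
  solve Keq expr → x = -0.002248; check Q = 0.5721
Then add 0.03846 M of E.
Step 3:
                   A          L          C          E
  init         3.348     0.4975    0.02059     0.2078
  Δ         0.005787    0.01736   0.005787   -0.01736
  eq           3.354     0.5148    0.02638     0.1904
  solve Keq expr → x = -0.005787; check Q = 0.5721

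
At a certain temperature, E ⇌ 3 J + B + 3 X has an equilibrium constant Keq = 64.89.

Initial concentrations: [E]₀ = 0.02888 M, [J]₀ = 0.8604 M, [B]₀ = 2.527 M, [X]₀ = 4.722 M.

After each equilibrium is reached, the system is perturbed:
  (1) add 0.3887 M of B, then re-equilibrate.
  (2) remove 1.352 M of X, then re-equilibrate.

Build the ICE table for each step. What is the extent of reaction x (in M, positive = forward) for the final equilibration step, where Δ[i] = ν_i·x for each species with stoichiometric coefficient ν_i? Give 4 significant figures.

Q₀ = 5868 vs Keq = 64.89 ⇒ Q>K, reverse
Step 1:
                    E           J           B           X
  I           0.02888      0.8604       2.527       4.722
  C            0.1533     -0.4598     -0.1533     -0.4598
  E            0.1821      0.4006       2.374       4.262
  solve Keq expr → x = -0.1533; check Q = 64.89
Then add 0.3887 M of B.
Step 2:
                    E           J           B           X
  I            0.1821      0.4006       2.762       4.262
  C          0.004926    -0.01478   -0.004926    -0.01478
  E            0.1871      0.3859       2.758       4.247
  solve Keq expr → x = -0.004926; check Q = 64.89
Then remove 1.352 M of X.
Step 3:
                    E           J           B           X
  I            0.1871      0.3859       2.758       2.895
  C          -0.03858      0.1157     0.03858      0.1157
  E            0.1485      0.5016       2.796       3.011
  solve Keq expr → x = 0.03858; check Q = 64.89

x = 0.03858 M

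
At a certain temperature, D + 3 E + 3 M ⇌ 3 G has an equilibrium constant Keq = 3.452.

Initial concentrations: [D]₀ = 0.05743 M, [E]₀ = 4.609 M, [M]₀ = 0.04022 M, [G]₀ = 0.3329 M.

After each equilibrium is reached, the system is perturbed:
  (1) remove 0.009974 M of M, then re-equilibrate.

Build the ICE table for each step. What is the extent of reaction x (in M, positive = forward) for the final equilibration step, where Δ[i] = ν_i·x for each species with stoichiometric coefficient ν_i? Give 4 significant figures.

x = -0.002234 M

Q₀ = 100.8 vs Keq = 3.452 ⇒ Q>K, reverse
Step 1:
                    D           E           M           G
  Initial     0.05743       4.609     0.04022      0.3329
  Change      0.01788     0.05363     0.05363    -0.05363
  Equil       0.07531       4.663     0.09385      0.2793
  solve Keq expr → x = -0.01788; check Q = 3.452
Then remove 0.009974 M of M.
Step 2:
                    D           E           M           G
  Initial     0.07531       4.663     0.08387      0.2793
  Change     0.002234    0.006703    0.006703   -0.006703
  Equil       0.07754       4.669     0.09058      0.2726
  solve Keq expr → x = -0.002234; check Q = 3.452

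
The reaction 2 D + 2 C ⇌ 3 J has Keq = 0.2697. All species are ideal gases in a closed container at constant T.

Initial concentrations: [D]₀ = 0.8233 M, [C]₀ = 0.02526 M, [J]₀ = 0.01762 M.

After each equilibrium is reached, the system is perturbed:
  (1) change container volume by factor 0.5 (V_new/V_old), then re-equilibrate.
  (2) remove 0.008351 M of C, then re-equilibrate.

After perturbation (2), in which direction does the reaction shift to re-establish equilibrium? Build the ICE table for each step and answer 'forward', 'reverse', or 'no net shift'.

Q₀ = 0.01265 vs Keq = 0.2697 ⇒ Q<K, forward
Step 1:
                   D          C          J
  init        0.8233    0.02526    0.01762
  Δ         -0.01066   -0.01066    0.01599
  eq          0.8126     0.0146    0.03361
  solve Keq expr → x = 0.00533; check Q = 0.2697
Then change container volume by factor 0.5 (V_new/V_old).
Step 2:
                   D          C          J
  init         1.625     0.0292    0.06722
  Δ        -0.004959  -0.004959   0.007438
  eq            1.62    0.02424    0.07466
  solve Keq expr → x = 0.002479; check Q = 0.2697
Then remove 0.008351 M of C.
Step 3:
                   D          C          J
  init          1.62    0.01589    0.07466
  Δ          0.00484    0.00484   -0.00726
  eq           1.625    0.02073     0.0674
  solve Keq expr → x = -0.00242; check Q = 0.2697

Direction: reverse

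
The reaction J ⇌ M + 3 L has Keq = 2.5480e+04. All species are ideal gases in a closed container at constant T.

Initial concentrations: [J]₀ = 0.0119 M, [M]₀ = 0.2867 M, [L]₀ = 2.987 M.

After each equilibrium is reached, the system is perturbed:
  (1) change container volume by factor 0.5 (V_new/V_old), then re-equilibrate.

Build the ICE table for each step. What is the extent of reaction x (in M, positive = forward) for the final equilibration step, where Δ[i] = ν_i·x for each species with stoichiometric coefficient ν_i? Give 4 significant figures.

x = -0.004449 M

Q₀ = 642.1 vs Keq = 2.5480e+04 ⇒ Q<K, forward
Step 1:
                  J         M         L
  I          0.0119    0.2867     2.987
  C        -0.01158   0.01158   0.03473
  E       3.2299e-04    0.2983     3.022
  solve Keq expr → x = 0.01158; check Q = 2.5480e+04
Then change container volume by factor 0.5 (V_new/V_old).
Step 2:
                  J         M         L
  I       6.4598e-04    0.5966     6.043
  C        0.004449 -0.004449  -0.01335
  E        0.005095    0.5921      6.03
  solve Keq expr → x = -0.004449; check Q = 2.5480e+04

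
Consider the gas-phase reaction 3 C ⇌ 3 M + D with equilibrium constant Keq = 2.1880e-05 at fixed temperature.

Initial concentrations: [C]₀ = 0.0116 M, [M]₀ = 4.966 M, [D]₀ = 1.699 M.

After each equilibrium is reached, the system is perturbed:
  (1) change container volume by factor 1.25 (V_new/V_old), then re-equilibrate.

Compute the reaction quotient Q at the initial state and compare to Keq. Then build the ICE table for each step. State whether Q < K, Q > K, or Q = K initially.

Q₀ = 1.3330e+08 vs Keq = 2.1880e-05 ⇒ Q>K, reverse
Step 1:
                    C           M           D
  init         0.0116       4.966       1.699
  Δ             4.706      -4.706      -1.569
  eq            4.717      0.2602      0.1304
  solve Keq expr → x = -1.569; check Q = 2.1880e-05
Then change container volume by factor 1.25 (V_new/V_old).
Step 2:
                    C           M           D
  init          3.774      0.2082      0.1043
  Δ          -0.01245     0.01245    0.004149
  eq            3.761      0.2206      0.1085
  solve Keq expr → x = 0.004149; check Q = 2.1880e-05

Q₀ = 1.3330e+08; Q > K (proceeds reverse)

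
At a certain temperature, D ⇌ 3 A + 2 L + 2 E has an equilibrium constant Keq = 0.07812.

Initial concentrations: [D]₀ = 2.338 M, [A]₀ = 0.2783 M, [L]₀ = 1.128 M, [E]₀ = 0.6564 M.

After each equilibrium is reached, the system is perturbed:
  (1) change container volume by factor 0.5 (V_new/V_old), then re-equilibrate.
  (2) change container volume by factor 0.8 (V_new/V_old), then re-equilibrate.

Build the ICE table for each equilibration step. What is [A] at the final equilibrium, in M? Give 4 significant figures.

Q₀ = 0.005054 vs Keq = 0.07812 ⇒ Q<K, forward
Step 1:
                    D           A           L           E
  I             2.338      0.2783       1.128      0.6564
  C          -0.08534       0.256      0.1707      0.1707
  E             2.253      0.5343       1.299      0.8271
  solve Keq expr → x = 0.08534; check Q = 0.07812
Then change container volume by factor 0.5 (V_new/V_old).
Step 2:
                    D           A           L           E
  I             4.505       1.069       2.597       1.654
  C            0.2284     -0.6853     -0.4569     -0.4569
  E             4.734      0.3833        2.14       1.197
  solve Keq expr → x = -0.2284; check Q = 0.07812
Then change container volume by factor 0.8 (V_new/V_old).
Step 3:
                    D           A           L           E
  I             5.917      0.4791       2.676       1.497
  C           0.04967      -0.149    -0.09933    -0.09933
  E             5.967      0.3301       2.576       1.397
  solve Keq expr → x = -0.04967; check Q = 0.07812

[A]_eq = 0.3301 M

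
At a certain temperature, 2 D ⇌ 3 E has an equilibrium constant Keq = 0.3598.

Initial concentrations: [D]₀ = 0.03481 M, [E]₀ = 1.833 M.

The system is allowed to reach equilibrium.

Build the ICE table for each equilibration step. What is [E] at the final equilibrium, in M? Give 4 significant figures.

Q₀ = 5083 vs Keq = 0.3598 ⇒ Q>K, reverse
Step 1:
                   D          E
  Initial    0.03481      1.833
  Change      0.8012     -1.202
  Equil        0.836     0.6312
  solve Keq expr → x = -0.4006; check Q = 0.3598

[E]_eq = 0.6312 M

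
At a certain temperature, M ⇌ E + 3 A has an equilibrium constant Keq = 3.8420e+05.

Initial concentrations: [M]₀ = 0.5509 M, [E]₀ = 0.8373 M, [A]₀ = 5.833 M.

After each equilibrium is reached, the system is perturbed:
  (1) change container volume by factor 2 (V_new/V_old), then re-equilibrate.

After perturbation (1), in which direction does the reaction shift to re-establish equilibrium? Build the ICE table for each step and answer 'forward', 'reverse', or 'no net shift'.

Q₀ = 301.6 vs Keq = 3.8420e+05 ⇒ Q<K, forward
Step 1:
                   M          E          A
  I           0.5509     0.8373      5.833
  C          -0.5494     0.5494      1.648
  E         0.001511      1.387      7.481
  solve Keq expr → x = 0.5494; check Q = 3.8420e+05
Then change container volume by factor 2 (V_new/V_old).
Step 2:
                   M          E          A
  I       7.5561e-04     0.6933      3.741
  C       -6.6092e-04 6.6092e-04   0.001983
  E       9.4692e-05      0.694      3.743
  solve Keq expr → x = 6.6092e-04; check Q = 3.8420e+05

Direction: forward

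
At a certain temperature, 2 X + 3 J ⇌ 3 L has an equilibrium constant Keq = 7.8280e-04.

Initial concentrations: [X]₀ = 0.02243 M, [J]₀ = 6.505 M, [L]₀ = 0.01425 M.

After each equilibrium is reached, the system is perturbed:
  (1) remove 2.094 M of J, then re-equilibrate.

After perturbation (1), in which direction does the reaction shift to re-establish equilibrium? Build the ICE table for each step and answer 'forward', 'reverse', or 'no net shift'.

Direction: reverse

Q₀ = 2.0895e-05 vs Keq = 7.8280e-04 ⇒ Q<K, forward
Step 1:
                  X         J         L
  init      0.02243     6.505   0.01425
  Δ        -0.01088  -0.01631   0.01631
  eq        0.01155     6.489   0.03056
  solve Keq expr → x = 0.005438; check Q = 7.8280e-04
Then remove 2.094 M of J.
Step 2:
                  X         J         L
  init      0.01155     4.395   0.03056
  Δ        0.003727  0.005591 -0.005591
  eq        0.01528       4.4   0.02497
  solve Keq expr → x = -0.001864; check Q = 7.8280e-04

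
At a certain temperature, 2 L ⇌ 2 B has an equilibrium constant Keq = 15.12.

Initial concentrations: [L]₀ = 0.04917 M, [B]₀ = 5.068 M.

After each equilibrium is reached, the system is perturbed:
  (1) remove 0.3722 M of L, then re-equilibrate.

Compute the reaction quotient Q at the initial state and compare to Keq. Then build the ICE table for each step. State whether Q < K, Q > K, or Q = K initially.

Q₀ = 1.0624e+04; Q > K (proceeds reverse)

Q₀ = 1.0624e+04 vs Keq = 15.12 ⇒ Q>K, reverse
Step 1:
                   L          B
  I          0.04917      5.068
  C           0.9976    -0.9976
  E            1.047       4.07
  solve Keq expr → x = -0.4988; check Q = 15.12
Then remove 0.3722 M of L.
Step 2:
                   L          B
  I           0.6746       4.07
  C           0.2961    -0.2961
  E           0.9707      3.774
  solve Keq expr → x = -0.148; check Q = 15.12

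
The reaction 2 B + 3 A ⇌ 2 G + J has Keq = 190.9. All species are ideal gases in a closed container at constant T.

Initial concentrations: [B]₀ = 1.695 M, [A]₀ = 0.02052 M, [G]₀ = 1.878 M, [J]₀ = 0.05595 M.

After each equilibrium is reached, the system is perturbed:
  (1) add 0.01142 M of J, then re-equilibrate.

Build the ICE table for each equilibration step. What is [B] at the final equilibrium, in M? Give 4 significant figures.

[B]_eq = 1.726 M

Q₀ = 7949 vs Keq = 190.9 ⇒ Q>K, reverse
Step 1:
                    B           A           G           J
  I             1.695     0.02052       1.878     0.05595
  C           0.02842     0.04263    -0.02842    -0.01421
  E             1.723     0.06315        1.85     0.04174
  solve Keq expr → x = -0.01421; check Q = 190.9
Then add 0.01142 M of J.
Step 2:
                    B           A           G           J
  I             1.723     0.06315        1.85     0.05316
  C             0.003      0.0045      -0.003     -0.0015
  E             1.726     0.06765       1.847     0.05166
  solve Keq expr → x = -0.0015; check Q = 190.9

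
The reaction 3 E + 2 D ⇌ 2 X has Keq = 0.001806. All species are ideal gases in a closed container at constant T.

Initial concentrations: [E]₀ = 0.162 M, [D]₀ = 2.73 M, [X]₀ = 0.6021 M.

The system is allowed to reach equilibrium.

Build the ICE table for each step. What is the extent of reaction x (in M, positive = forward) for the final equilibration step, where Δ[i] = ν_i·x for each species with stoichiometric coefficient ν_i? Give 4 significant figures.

Q₀ = 11.44 vs Keq = 0.001806 ⇒ Q>K, reverse
Step 1:
                    E           D           X
  init          0.162        2.73      0.6021
  Δ            0.7303      0.4869     -0.4869
  eq           0.8923       3.217      0.1152
  solve Keq expr → x = -0.2434; check Q = 0.001806

x = -0.2434 M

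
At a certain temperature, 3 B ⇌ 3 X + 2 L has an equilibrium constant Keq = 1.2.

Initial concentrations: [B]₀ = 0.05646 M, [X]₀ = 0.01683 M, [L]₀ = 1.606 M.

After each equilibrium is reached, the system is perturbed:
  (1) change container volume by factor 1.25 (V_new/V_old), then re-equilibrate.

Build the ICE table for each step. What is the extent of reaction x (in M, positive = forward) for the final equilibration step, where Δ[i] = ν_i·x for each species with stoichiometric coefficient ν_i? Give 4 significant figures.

Q₀ = 0.06832 vs Keq = 1.2 ⇒ Q<K, forward
Step 1:
                   B          X          L
  I          0.05646    0.01683      1.606
  C         -0.01509    0.01509    0.01006
  E          0.04137    0.03192      1.616
  solve Keq expr → x = 0.005031; check Q = 1.2
Then change container volume by factor 1.25 (V_new/V_old).
Step 2:
                   B          X          L
  I          0.03309    0.02554      1.293
  C         -0.00215    0.00215   0.001434
  E          0.03094    0.02769      1.294
  solve Keq expr → x = 7.1676e-04; check Q = 1.2

x = 7.1676e-04 M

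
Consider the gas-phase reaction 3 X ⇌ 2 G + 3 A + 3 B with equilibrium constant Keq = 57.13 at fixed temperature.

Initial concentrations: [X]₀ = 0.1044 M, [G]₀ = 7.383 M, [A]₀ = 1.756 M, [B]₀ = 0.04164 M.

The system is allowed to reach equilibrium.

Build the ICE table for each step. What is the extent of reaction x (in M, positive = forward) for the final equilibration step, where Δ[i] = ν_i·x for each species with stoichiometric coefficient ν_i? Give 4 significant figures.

x = 0.003877 M

Q₀ = 18.73 vs Keq = 57.13 ⇒ Q<K, forward
Step 1:
                   X          G          A          B
  init        0.1044      7.383      1.756    0.04164
  Δ         -0.01163   0.007755    0.01163    0.01163
  eq         0.09277      7.391      1.768    0.05327
  solve Keq expr → x = 0.003877; check Q = 57.13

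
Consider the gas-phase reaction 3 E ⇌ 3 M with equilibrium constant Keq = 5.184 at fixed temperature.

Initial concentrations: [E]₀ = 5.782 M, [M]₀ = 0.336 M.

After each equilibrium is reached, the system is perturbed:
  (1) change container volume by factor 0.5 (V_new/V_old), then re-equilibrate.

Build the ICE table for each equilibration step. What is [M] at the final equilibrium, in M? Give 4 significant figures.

Q₀ = 1.9624e-04 vs Keq = 5.184 ⇒ Q<K, forward
Step 1:
                   E          M
  Initial      5.782      0.336
  Change      -3.542      3.542
  Equil         2.24      3.878
  solve Keq expr → x = 1.181; check Q = 5.184
Then change container volume by factor 0.5 (V_new/V_old).
Step 2:
                   E          M
  Initial      4.481      7.755
  Change           0          0
  Equil        4.481      7.755
  solve Keq expr → x = 0; check Q = 5.184

[M]_eq = 7.755 M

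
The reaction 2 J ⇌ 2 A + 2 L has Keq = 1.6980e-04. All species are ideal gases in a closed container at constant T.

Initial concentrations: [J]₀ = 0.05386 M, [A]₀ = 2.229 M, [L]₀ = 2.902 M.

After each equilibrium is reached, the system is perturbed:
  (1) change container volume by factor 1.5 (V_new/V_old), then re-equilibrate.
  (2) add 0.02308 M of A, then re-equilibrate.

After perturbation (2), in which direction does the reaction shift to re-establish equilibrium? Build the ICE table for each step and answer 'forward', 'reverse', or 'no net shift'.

Direction: reverse

Q₀ = 1.4424e+04 vs Keq = 1.6980e-04 ⇒ Q>K, reverse
Step 1:
                   J          A          L
  I          0.05386      2.229      2.902
  C            2.188     -2.188     -2.188
  E            2.242    0.04092     0.7139
  solve Keq expr → x = -1.094; check Q = 1.6980e-04
Then change container volume by factor 1.5 (V_new/V_old).
Step 2:
                   J          A          L
  I            1.495    0.02728     0.4759
  C         -0.01228    0.01228    0.01228
  E            1.482    0.03956     0.4882
  solve Keq expr → x = 0.006141; check Q = 1.6980e-04
Then add 0.02308 M of A.
Step 3:
                   J          A          L
  I            1.482    0.06264     0.4882
  C          0.02075   -0.02075   -0.02075
  E            1.503     0.0419     0.4675
  solve Keq expr → x = -0.01037; check Q = 1.6980e-04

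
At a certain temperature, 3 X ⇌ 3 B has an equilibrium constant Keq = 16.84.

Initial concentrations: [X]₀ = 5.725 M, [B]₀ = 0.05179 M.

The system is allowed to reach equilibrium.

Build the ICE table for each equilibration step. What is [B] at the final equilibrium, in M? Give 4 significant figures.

Q₀ = 7.4031e-07 vs Keq = 16.84 ⇒ Q<K, forward
Step 1:
                    X           B
  init          5.725     0.05179
  Δ            -4.104       4.104
  eq            1.621       4.156
  solve Keq expr → x = 1.368; check Q = 16.84

[B]_eq = 4.156 M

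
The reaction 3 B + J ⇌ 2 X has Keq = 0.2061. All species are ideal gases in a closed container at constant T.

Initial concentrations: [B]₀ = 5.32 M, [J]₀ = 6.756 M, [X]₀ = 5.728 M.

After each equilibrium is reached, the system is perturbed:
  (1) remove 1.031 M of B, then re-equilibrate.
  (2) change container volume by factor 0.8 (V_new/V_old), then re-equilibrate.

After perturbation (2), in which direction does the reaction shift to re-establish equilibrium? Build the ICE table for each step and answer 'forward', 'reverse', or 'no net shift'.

Direction: forward

Q₀ = 0.03225 vs Keq = 0.2061 ⇒ Q<K, forward
Step 1:
                   B          J          X
  Initial       5.32      6.756      5.728
  Change      -1.928    -0.6426      1.285
  Equil        3.392      6.113      7.013
  solve Keq expr → x = 0.6426; check Q = 0.2061
Then remove 1.031 M of B.
Step 2:
                   B          J          X
  Initial      2.361      6.113      7.013
  Change      0.8089     0.2696    -0.5392
  Equil         3.17      6.383      6.474
  solve Keq expr → x = -0.2696; check Q = 0.2061
Then change container volume by factor 0.8 (V_new/V_old).
Step 3:
                   B          J          X
  Initial      3.963      7.979      8.092
  Change     -0.4432    -0.1477     0.2955
  Equil        3.519      7.831      8.388
  solve Keq expr → x = 0.1477; check Q = 0.2061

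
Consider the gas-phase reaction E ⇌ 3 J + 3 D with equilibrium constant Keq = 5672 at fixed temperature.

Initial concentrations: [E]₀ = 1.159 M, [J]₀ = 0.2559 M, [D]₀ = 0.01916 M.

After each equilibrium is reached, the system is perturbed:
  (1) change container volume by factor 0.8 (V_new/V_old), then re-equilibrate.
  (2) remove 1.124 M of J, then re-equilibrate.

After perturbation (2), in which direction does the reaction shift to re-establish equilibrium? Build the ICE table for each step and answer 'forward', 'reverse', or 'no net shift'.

Q₀ = 1.0170e-07 vs Keq = 5672 ⇒ Q<K, forward
Step 1:
                  E         J         D
  init        1.159    0.2559   0.01916
  Δ         -0.9957     2.987     2.987
  eq         0.1633     3.243     3.006
  solve Keq expr → x = 0.9957; check Q = 5672
Then change container volume by factor 0.8 (V_new/V_old).
Step 2:
                  E         J         D
  init       0.2042     4.054     3.758
  Δ          0.1289   -0.3866   -0.3866
  eq          0.333     3.667     3.371
  solve Keq expr → x = -0.1289; check Q = 5672
Then remove 1.124 M of J.
Step 3:
                  E         J         D
  init        0.333     2.543     3.371
  Δ         -0.1151    0.3452    0.3452
  eq          0.218     2.888     3.716
  solve Keq expr → x = 0.1151; check Q = 5672

Direction: forward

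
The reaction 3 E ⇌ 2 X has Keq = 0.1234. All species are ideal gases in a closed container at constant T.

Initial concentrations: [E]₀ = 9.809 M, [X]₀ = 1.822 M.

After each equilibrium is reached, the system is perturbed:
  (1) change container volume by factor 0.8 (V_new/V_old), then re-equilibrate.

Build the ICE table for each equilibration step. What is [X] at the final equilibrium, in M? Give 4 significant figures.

[X]_eq = 6.02 M

Q₀ = 0.003517 vs Keq = 0.1234 ⇒ Q<K, forward
Step 1:
                   E          X
  Initial      9.809      1.822
  Change      -4.223      2.815
  Equil        5.586      4.637
  solve Keq expr → x = 1.408; check Q = 0.1234
Then change container volume by factor 0.8 (V_new/V_old).
Step 2:
                   E          X
  Initial      6.982      5.797
  Change      -0.335     0.2234
  Equil        6.647       6.02
  solve Keq expr → x = 0.1117; check Q = 0.1234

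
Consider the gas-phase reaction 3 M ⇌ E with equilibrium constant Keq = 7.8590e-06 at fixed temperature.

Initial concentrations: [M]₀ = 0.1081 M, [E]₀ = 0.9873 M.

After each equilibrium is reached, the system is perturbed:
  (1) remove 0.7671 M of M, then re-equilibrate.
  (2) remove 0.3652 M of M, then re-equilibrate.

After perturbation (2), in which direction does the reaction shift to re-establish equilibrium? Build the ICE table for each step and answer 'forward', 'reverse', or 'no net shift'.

Q₀ = 781.6 vs Keq = 7.8590e-06 ⇒ Q>K, reverse
Step 1:
                  M         E
  Initial    0.1081    0.9873
  Change      2.961   -0.9871
  Equil       3.069 2.2724e-04
  solve Keq expr → x = -0.9871; check Q = 7.8590e-06
Then remove 0.7671 M of M.
Step 2:
                  M         E
  Initial     2.302 2.2724e-04
  Change  3.9389e-04 -1.3130e-04
  Equil       2.303 9.5947e-05
  solve Keq expr → x = -1.3130e-04; check Q = 7.8590e-06
Then remove 0.3652 M of M.
Step 3:
                  M         E
  Initial     1.937 9.5947e-05
  Change  1.1635e-04 -3.8784e-05
  Equil       1.938 5.7163e-05
  solve Keq expr → x = -3.8784e-05; check Q = 7.8590e-06

Direction: reverse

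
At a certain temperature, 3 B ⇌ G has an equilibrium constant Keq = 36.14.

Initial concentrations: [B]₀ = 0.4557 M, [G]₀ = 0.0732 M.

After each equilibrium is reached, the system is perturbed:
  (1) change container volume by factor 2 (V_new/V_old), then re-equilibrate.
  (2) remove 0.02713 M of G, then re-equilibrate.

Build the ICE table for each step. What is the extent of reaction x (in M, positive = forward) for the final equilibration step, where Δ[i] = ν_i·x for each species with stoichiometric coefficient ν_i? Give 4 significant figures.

Q₀ = 0.7735 vs Keq = 36.14 ⇒ Q<K, forward
Step 1:
                   B          G
  init        0.4557     0.0732
  Δ          -0.2884    0.09612
  eq          0.1673     0.1693
  solve Keq expr → x = 0.09612; check Q = 36.14
Then change container volume by factor 2 (V_new/V_old).
Step 2:
                   B          G
  init       0.08367    0.08466
  Δ          0.04148   -0.01383
  eq          0.1251    0.07083
  solve Keq expr → x = -0.01383; check Q = 36.14
Then remove 0.02713 M of G.
Step 3:
                   B          G
  init        0.1251     0.0437
  Δ         -0.01475   0.004917
  eq          0.1104    0.04862
  solve Keq expr → x = 0.004917; check Q = 36.14

x = 0.004917 M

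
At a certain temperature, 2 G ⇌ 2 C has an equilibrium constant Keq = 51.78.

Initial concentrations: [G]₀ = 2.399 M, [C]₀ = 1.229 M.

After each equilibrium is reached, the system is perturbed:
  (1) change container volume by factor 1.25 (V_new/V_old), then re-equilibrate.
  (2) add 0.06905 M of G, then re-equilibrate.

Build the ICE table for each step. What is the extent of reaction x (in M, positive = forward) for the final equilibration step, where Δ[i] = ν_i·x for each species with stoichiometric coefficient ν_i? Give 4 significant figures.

x = 0.03031 M

Q₀ = 0.2624 vs Keq = 51.78 ⇒ Q<K, forward
Step 1:
                  G         C
  Initial     2.399     1.229
  Change     -1.956     1.956
  Equil      0.4427     3.185
  solve Keq expr → x = 0.9782; check Q = 51.78
Then change container volume by factor 1.25 (V_new/V_old).
Step 2:
                  G         C
  Initial    0.3541     2.548
  Change          0         0
  Equil      0.3541     2.548
  solve Keq expr → x = 0; check Q = 51.78
Then add 0.06905 M of G.
Step 3:
                  G         C
  Initial    0.4232     2.548
  Change   -0.06062   0.06062
  Equil      0.3626     2.609
  solve Keq expr → x = 0.03031; check Q = 51.78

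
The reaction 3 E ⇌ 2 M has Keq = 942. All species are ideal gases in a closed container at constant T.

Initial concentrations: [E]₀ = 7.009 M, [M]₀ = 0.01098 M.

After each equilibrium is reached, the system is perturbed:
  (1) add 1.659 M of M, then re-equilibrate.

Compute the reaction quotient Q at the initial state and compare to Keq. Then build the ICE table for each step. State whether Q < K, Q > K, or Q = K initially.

Q₀ = 3.5014e-07 vs Keq = 942 ⇒ Q<K, forward
Step 1:
                   E          M
  Initial      7.009    0.01098
  Change      -6.731      4.487
  Equil        0.278      4.498
  solve Keq expr → x = 2.244; check Q = 942
Then add 1.659 M of M.
Step 2:
                   E          M
  Initial      0.278      6.157
  Change     0.06315    -0.0421
  Equil       0.3411      6.115
  solve Keq expr → x = -0.02105; check Q = 942

Q₀ = 3.5014e-07; Q < K (proceeds forward)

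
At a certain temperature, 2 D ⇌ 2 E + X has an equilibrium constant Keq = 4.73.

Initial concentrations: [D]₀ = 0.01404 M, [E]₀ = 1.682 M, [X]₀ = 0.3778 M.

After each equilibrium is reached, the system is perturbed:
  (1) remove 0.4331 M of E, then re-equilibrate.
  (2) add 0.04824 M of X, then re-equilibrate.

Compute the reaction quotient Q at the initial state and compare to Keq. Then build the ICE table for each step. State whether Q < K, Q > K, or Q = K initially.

Q₀ = 5422; Q > K (proceeds reverse)

Q₀ = 5422 vs Keq = 4.73 ⇒ Q>K, reverse
Step 1:
                  D         E         X
  I         0.01404     1.682    0.3778
  C          0.2931   -0.2931   -0.1465
  E          0.3071     1.389    0.2313
  solve Keq expr → x = -0.1465; check Q = 4.73
Then remove 0.4331 M of E.
Step 2:
                  D         E         X
  I          0.3071    0.9558    0.2313
  C        -0.06572   0.06572   0.03286
  E          0.2414     1.022    0.2641
  solve Keq expr → x = 0.03286; check Q = 4.73
Then add 0.04824 M of X.
Step 3:
                  D         E         X
  I          0.2414     1.022    0.3124
  C         0.01441  -0.01441 -0.007207
  E          0.2558     1.007    0.3052
  solve Keq expr → x = -0.007207; check Q = 4.73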